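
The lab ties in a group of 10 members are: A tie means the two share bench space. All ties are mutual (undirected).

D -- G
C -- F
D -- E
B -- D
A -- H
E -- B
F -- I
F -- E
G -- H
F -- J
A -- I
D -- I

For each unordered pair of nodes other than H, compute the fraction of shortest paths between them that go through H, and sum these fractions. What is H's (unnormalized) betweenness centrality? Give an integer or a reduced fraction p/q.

1

Pairs whose geodesics pass through H — A–G: 1.
All other pairs contribute 0.
Summing the contributions gives betweenness(H) = 1.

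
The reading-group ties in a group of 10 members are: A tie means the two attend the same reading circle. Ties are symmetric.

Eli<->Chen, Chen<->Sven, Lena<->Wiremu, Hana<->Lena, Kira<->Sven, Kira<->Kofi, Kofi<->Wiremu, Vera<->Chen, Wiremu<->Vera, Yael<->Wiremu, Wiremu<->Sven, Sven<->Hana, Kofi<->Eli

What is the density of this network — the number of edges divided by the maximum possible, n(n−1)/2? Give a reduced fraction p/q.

13/45

There are 13 edges and 10 nodes, so the maximum possible is C(10,2) = 45.
Density = 13/45.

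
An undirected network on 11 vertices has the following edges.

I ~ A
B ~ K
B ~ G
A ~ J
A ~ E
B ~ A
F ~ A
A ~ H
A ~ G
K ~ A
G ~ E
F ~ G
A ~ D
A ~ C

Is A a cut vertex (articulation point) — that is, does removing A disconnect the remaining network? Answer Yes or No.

Removing A leaves {H} with no path to {B, E, F, G, and K}, so the network splits into 6 components. A is a cut vertex.

Yes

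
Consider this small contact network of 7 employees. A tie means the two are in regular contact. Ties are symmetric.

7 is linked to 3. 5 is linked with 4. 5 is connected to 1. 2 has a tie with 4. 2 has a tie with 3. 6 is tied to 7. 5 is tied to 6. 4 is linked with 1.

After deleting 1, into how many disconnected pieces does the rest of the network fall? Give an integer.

1

1's neighbors (4 and 5) remain reachable from one another through other ties, so the rest of the network stays in one piece.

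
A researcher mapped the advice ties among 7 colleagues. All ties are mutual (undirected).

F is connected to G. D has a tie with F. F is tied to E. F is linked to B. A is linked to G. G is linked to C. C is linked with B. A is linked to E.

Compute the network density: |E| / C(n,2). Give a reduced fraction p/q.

8/21

There are 8 edges and 7 nodes, so the maximum possible is C(7,2) = 21.
Density = 8/21.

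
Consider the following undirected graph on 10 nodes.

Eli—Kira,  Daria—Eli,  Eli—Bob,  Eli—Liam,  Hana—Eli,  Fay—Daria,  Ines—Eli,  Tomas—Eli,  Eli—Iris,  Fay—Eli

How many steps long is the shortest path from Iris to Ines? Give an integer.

2

One shortest route is Iris – Eli – Ines, which uses 2 edges, and Iris and Ines are not directly tied, so nothing shorter exists. So d(Iris,Ines) = 2.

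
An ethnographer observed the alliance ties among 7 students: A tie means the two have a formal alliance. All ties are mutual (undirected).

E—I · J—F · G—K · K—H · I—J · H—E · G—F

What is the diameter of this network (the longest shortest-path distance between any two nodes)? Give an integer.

Eccentricity of each node (its greatest distance to any other): E:3, F:3, G:3, H:3, I:3, J:3, K:3.
The maximum eccentricity is 3, realized for instance by the pair K–J via K – G – F – J. So the diameter is 3.

3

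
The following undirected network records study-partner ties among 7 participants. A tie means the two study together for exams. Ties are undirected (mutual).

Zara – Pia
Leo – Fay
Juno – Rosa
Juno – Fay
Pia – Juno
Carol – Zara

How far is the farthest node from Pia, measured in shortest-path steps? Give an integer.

Distances from Pia: Carol:2, Fay:2, Juno:1, Leo:3, Rosa:2, Zara:1.
The largest is 3 (to Leo), so the eccentricity of Pia is 3.

3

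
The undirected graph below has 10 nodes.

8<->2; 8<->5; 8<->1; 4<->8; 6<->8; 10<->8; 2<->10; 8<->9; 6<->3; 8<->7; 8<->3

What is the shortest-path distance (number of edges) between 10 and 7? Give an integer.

One shortest route is 10 – 8 – 7, which uses 2 edges, and 10 and 7 are not directly tied, so nothing shorter exists. So d(10,7) = 2.

2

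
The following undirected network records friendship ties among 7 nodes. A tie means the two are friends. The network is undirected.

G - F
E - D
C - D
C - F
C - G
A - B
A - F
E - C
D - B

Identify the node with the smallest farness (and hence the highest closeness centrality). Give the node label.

Farness (sum of distances to all others) for each node — A:11, B:11, C:8, D:9, E:11, F:9, G:11.
The smallest farness is 8, for C, so C has the highest closeness.

C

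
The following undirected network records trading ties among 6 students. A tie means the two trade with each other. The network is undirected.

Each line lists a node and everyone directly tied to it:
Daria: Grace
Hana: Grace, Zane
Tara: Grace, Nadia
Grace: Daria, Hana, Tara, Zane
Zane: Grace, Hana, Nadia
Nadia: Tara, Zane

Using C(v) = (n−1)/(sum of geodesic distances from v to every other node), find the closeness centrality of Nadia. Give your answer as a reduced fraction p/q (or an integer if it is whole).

Distances from Nadia: Daria:3, Grace:2, Hana:2, Tara:1, Zane:1. Sum = 9.
n = 6, so closeness = 5/9.

5/9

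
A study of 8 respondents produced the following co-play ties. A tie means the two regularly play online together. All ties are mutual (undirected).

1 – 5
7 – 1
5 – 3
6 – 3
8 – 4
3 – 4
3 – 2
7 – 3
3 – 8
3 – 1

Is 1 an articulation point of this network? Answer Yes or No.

No

Even without 1, every remaining node can still reach every other (the residual graph is connected), so 1 is not a cut vertex.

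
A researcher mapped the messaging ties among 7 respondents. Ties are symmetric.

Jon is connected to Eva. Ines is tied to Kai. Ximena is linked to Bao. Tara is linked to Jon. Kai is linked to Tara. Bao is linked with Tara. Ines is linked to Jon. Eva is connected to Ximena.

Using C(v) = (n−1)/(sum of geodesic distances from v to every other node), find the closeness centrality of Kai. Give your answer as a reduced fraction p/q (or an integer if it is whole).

Distances from Kai: Bao:2, Eva:3, Ines:1, Jon:2, Tara:1, Ximena:3. Sum = 12.
n = 7, so closeness = 6/12 = 1/2.

1/2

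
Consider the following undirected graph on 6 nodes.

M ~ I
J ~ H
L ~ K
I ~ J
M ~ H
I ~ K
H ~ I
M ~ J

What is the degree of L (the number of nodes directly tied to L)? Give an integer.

1

L is directly tied to K. That is 1 neighbor, so the degree of L is 1.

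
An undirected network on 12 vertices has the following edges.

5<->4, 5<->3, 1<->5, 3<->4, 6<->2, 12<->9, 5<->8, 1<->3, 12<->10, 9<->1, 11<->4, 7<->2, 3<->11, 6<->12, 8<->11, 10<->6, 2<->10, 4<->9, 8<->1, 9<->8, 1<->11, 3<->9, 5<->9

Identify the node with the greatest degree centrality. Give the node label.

9

Degrees — 1:5, 2:3, 3:5, 4:4, 5:5, 6:3, 7:1, 8:4, 9:6, 10:3, 11:4, 12:3.
The maximum is 6, attained only by 9.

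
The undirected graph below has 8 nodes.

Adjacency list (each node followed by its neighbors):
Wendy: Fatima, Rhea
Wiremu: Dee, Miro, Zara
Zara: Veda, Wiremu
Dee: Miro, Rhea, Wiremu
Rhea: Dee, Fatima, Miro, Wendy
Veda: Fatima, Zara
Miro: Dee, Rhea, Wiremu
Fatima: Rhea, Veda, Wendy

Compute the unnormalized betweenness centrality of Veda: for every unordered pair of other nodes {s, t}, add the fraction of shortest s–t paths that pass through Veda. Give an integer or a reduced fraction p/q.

Pairs whose geodesics pass through Veda — Zara–Rhea: 1/3; Zara–Wendy: 1; Zara–Fatima: 1; Wiremu–Fatima: 1/3.
All other pairs contribute 0.
Summing the contributions gives betweenness(Veda) = 8/3.

8/3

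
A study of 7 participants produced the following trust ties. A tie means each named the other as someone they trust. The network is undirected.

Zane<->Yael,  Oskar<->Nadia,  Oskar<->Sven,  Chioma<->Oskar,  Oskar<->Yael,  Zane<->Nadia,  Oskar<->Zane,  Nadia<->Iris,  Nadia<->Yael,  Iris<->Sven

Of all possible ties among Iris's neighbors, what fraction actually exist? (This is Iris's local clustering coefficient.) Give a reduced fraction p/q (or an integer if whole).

Iris's neighbors: Nadia and Sven (k = 2).
Possible neighbor pairs: C(2,2) = 1. Edges among them: none → e = 0.
Clustering(Iris) = 0/1.

0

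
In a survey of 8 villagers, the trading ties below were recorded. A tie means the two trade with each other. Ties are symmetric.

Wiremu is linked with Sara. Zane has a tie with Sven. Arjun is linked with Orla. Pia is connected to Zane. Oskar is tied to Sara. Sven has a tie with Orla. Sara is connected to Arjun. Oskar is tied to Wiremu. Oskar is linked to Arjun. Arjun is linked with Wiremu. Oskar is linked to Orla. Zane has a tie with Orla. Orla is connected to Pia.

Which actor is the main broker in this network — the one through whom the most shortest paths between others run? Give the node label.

Unnormalized betweenness of each node: Arjun:4, Orla:25/2, Oskar:4, Pia:0, Sara:0, Sven:0, Wiremu:0, Zane:1/2.
Orla has the largest value, 25/2, making it the main broker — the node through which the most shortest paths run.

Orla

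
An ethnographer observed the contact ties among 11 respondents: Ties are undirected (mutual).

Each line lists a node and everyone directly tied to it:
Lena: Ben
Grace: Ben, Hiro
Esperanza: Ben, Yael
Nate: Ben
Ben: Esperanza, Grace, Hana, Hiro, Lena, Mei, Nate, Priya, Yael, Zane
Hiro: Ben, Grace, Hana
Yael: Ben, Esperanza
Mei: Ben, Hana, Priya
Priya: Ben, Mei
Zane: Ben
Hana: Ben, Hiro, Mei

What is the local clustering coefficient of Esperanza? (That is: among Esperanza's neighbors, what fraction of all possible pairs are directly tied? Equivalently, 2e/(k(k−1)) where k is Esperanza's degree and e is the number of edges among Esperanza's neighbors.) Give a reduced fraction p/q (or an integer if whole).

1

Esperanza's neighbors: Ben and Yael (k = 2).
Possible neighbor pairs: C(2,2) = 1. Edges among them: Ben–Yael → e = 1.
Clustering(Esperanza) = 1/1.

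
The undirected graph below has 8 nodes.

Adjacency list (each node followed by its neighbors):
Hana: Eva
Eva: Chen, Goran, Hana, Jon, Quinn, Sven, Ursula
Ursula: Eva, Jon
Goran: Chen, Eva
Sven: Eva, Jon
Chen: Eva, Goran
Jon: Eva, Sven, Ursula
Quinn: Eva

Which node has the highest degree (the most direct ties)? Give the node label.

Degrees — Chen:2, Eva:7, Goran:2, Hana:1, Jon:3, Quinn:1, Sven:2, Ursula:2.
The maximum is 7, attained only by Eva.

Eva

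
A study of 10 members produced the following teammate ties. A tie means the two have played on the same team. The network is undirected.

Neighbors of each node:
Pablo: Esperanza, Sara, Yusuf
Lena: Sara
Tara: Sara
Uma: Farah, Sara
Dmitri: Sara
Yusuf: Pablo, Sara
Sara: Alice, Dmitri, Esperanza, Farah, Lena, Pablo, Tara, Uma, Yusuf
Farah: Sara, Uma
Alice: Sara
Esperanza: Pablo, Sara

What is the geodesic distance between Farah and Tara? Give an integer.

One shortest route is Farah – Sara – Tara, which uses 2 edges, and Farah and Tara are not directly tied, so nothing shorter exists. So d(Farah,Tara) = 2.

2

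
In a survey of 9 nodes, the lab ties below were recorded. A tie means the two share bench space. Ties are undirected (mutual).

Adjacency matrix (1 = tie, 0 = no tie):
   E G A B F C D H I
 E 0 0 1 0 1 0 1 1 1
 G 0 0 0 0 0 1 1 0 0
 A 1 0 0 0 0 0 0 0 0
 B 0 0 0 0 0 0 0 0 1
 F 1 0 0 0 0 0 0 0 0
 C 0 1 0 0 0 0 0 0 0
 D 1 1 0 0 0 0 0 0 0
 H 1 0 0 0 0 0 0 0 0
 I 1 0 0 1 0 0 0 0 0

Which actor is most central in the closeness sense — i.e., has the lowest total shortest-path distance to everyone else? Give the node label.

E

Farness (sum of distances to all others) for each node — A:19, B:24, C:27, D:15, E:12, F:19, G:20, H:19, I:17.
The smallest farness is 12, for E, so E has the highest closeness.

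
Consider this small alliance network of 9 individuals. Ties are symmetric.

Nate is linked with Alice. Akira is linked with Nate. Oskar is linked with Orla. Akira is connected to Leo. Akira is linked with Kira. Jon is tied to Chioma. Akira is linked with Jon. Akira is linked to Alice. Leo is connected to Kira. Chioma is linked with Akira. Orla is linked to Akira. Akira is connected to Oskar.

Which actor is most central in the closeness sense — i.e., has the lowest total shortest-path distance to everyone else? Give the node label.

Farness (sum of distances to all others) for each node — Akira:8, Alice:14, Chioma:14, Jon:14, Kira:14, Leo:14, Nate:14, Orla:14, Oskar:14.
The smallest farness is 8, for Akira, so Akira has the highest closeness.

Akira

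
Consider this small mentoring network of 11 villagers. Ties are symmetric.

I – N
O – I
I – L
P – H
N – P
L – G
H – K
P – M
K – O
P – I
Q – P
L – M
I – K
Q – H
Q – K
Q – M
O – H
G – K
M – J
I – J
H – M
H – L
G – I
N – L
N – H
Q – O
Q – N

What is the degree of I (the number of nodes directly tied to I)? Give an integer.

7

I is directly tied to G, J, K, L, N, O, and P. That is 7 neighbors, so the degree of I is 7.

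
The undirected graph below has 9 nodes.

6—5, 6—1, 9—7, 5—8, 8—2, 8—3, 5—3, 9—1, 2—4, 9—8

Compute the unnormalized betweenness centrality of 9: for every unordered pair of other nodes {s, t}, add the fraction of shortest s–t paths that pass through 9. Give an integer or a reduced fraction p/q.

Pairs whose geodesics pass through 9 — 4–7: 1; 4–1: 1; 6–7: 1; 7–2: 1; 7–8: 1; 7–3: 1; 7–1: 1; 7–5: 1; 2–1: 1; 8–1: 1; 3–1: 1/2.
All other pairs contribute 0.
Summing the contributions gives betweenness(9) = 21/2.

21/2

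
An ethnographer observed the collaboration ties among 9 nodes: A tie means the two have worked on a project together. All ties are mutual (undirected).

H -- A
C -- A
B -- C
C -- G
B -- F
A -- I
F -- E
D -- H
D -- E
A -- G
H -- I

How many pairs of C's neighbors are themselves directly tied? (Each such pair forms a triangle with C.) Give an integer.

1

C's neighbors: A, B, and G.
Neighbor pairs that are themselves tied: C–A–G. Each forms one triangle with C, for 1 in total.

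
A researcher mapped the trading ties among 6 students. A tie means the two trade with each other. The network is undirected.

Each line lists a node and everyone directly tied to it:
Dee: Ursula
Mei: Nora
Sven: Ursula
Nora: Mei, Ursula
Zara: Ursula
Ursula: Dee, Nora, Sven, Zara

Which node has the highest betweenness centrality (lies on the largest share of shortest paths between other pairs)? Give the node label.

Ursula

Unnormalized betweenness of each node: Dee:0, Mei:0, Nora:4, Sven:0, Ursula:9, Zara:0.
Ursula has the largest value, 9, making it the main broker — the node through which the most shortest paths run.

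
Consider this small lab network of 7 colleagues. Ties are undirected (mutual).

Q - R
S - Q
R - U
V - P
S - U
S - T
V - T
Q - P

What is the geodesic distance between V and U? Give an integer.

One shortest route is V – T – S – U, which uses 3 edges, and at distance 2 from V we only reach {Q, S}, which does not include U. So d(V,U) = 3.

3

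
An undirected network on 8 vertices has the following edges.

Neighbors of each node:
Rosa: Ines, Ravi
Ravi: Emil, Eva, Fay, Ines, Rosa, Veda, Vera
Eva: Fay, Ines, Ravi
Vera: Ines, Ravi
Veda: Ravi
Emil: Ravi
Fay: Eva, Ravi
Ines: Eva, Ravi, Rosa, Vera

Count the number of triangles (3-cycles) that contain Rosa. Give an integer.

1

Rosa's neighbors: Ines and Ravi.
Neighbor pairs that are themselves tied: Rosa–Ines–Ravi. Each forms one triangle with Rosa, for 1 in total.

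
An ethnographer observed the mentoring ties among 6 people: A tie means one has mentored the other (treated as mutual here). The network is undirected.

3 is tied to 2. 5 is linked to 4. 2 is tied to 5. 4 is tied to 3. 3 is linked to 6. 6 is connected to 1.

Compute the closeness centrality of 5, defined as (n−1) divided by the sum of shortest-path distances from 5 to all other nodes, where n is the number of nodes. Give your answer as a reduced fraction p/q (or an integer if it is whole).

Distances from 5: 1:4, 2:1, 3:2, 4:1, 6:3. Sum = 11.
n = 6, so closeness = 5/11.

5/11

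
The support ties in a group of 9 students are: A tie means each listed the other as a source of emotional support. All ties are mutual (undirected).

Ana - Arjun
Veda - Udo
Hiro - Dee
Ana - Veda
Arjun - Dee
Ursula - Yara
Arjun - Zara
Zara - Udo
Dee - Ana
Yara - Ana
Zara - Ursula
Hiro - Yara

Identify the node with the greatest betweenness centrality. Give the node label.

Ana

Unnormalized betweenness of each node: Ana:47/6, Arjun:43/12, Dee:3, Hiro:5/6, Udo:3/2, Ursula:9/4, Veda:5/2, Yara:31/6, Zara:16/3.
Ana has the largest value, 47/6, making it the main broker — the node through which the most shortest paths run.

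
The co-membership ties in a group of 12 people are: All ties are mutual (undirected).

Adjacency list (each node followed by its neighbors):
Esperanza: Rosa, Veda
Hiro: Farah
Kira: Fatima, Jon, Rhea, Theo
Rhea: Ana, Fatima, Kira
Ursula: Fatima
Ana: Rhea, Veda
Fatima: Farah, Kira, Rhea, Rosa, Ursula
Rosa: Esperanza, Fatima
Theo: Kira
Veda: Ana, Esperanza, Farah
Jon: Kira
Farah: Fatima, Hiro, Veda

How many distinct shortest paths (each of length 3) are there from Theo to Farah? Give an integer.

The shortest distance is 3, and the only length-3 path is Theo–Kira–Fatima–Farah. So there is exactly 1 shortest path.

1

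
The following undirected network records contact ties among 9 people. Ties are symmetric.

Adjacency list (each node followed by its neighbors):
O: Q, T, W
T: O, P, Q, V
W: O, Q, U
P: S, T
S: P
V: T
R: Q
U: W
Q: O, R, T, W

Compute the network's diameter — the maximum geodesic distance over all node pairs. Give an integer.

5

Eccentricity of each node (its greatest distance to any other): O:3, P:4, Q:3, R:4, S:5, T:3, U:5, V:4, W:4.
The maximum eccentricity is 5, realized for instance by the pair U–S via U – W – Q – T – P – S. So the diameter is 5.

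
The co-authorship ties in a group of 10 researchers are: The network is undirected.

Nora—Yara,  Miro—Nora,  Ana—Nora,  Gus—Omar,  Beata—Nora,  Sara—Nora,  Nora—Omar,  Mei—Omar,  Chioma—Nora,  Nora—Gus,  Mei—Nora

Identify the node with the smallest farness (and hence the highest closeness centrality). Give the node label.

Farness (sum of distances to all others) for each node — Ana:17, Beata:17, Chioma:17, Gus:16, Mei:16, Miro:17, Nora:9, Omar:15, Sara:17, Yara:17.
The smallest farness is 9, for Nora, so Nora has the highest closeness.

Nora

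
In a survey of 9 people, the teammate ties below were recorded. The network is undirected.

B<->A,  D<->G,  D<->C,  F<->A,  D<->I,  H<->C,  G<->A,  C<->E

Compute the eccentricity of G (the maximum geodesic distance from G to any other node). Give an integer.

3

Distances from G: A:1, B:2, C:2, D:1, E:3, F:2, H:3, I:2.
The largest is 3 (to H and E), so the eccentricity of G is 3.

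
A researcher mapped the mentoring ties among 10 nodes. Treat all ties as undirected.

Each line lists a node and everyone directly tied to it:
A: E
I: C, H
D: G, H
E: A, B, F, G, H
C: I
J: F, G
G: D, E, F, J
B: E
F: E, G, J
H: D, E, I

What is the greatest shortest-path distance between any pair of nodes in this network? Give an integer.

Eccentricity of each node (its greatest distance to any other): A:4, B:4, C:5, D:3, E:3, F:4, G:4, H:3, I:4, J:5.
The maximum eccentricity is 5, realized for instance by the pair C–J via C – I – H – E – G – J. So the diameter is 5.

5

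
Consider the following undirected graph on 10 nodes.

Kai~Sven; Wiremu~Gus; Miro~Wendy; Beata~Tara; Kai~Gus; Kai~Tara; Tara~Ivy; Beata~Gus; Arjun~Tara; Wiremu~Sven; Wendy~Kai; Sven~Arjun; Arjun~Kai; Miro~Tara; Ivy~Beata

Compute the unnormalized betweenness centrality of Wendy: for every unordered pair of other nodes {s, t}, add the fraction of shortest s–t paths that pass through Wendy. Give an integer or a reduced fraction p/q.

Pairs whose geodesics pass through Wendy — Miro–Kai: 1/2; Miro–Sven: 1/3; Miro–Wiremu: 2/6; Miro–Gus: 1/3.
All other pairs contribute 0.
Summing the contributions gives betweenness(Wendy) = 3/2.

3/2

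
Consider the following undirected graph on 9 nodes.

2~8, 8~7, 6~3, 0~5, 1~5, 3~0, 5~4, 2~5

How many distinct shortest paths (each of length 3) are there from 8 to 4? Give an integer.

The shortest distance is 3, and the only length-3 path is 8–2–5–4. So there is exactly 1 shortest path.

1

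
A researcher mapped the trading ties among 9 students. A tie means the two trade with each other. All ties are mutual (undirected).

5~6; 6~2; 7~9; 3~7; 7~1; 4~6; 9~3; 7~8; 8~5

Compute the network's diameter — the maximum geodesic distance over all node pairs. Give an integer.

5

Eccentricity of each node (its greatest distance to any other): 1:5, 2:5, 3:5, 4:5, 5:3, 6:4, 7:4, 8:3, 9:5.
The maximum eccentricity is 5, realized for instance by the pair 4–3 via 4 – 6 – 5 – 8 – 7 – 3. So the diameter is 5.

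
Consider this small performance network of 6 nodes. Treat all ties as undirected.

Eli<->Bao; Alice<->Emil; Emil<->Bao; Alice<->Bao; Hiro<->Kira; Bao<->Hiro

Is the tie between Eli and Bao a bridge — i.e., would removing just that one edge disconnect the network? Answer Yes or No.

Without the Eli–Bao edge there is no alternate route between Eli and Bao, so the network disconnects. It is a bridge.

Yes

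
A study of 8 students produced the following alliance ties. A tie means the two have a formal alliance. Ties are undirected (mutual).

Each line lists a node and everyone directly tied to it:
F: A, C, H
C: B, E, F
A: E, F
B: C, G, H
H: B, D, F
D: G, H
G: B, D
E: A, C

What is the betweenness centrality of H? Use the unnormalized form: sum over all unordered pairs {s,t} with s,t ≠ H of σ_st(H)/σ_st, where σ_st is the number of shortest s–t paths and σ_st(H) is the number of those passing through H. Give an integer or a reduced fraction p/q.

Pairs whose geodesics pass through H — G–A: 2/4; G–F: 2/3; B–A: 1/3; B–F: 1/2; B–D: 1/2; C–D: 2/3; E–D: 3/4; A–D: 1; F–D: 1.
All other pairs contribute 0.
Summing the contributions gives betweenness(H) = 71/12.

71/12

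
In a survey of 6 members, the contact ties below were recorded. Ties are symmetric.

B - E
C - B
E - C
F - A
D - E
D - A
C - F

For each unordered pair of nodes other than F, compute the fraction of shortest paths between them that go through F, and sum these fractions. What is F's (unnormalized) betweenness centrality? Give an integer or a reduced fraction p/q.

3/2

Pairs whose geodesics pass through F — C–A: 1; B–A: 1/2.
All other pairs contribute 0.
Summing the contributions gives betweenness(F) = 3/2.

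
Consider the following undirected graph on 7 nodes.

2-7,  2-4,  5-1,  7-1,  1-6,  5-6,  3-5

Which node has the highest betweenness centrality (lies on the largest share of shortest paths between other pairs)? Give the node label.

1

Unnormalized betweenness of each node: 1:9, 2:5, 3:0, 4:0, 5:5, 6:0, 7:8.
1 has the largest value, 9, making it the main broker — the node through which the most shortest paths run.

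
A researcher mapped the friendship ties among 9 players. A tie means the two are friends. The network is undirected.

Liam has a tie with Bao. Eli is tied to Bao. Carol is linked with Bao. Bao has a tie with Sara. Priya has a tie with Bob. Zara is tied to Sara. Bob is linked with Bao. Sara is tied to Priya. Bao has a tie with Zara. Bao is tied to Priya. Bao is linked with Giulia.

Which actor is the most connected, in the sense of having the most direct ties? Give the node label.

Degrees — Bao:8, Bob:2, Carol:1, Eli:1, Giulia:1, Liam:1, Priya:3, Sara:3, Zara:2.
The maximum is 8, attained only by Bao.

Bao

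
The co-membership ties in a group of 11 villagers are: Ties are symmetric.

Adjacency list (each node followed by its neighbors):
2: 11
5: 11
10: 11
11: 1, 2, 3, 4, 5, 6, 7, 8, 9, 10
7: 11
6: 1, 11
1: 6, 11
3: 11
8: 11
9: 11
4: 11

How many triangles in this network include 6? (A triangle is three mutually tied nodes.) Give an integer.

6's neighbors: 1 and 11.
Neighbor pairs that are themselves tied: 6–1–11. Each forms one triangle with 6, for 1 in total.

1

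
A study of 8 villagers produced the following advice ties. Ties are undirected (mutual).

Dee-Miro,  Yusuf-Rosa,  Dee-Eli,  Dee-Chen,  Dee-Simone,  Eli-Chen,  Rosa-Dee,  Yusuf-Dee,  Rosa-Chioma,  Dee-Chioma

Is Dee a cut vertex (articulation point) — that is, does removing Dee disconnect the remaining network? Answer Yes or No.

Removing Dee leaves {Chen and Eli} with no path to {Chioma, Rosa, and Yusuf}, so the network splits into 4 components. Dee is a cut vertex.

Yes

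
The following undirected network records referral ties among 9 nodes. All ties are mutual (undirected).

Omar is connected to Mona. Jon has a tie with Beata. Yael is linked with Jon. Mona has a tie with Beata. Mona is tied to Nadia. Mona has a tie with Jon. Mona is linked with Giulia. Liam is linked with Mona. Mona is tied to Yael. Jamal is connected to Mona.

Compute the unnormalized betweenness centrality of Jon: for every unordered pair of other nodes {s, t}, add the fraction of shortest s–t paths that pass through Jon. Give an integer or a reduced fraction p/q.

Pairs whose geodesics pass through Jon — Beata–Yael: 1/2.
All other pairs contribute 0.
Summing the contributions gives betweenness(Jon) = 1/2.

1/2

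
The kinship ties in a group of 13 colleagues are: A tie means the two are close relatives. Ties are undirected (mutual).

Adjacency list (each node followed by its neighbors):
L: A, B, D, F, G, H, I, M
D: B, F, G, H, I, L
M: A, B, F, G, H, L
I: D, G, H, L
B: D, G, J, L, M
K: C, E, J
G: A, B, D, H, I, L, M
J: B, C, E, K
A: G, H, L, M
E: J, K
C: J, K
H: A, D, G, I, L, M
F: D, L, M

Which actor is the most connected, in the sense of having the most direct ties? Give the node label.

Degrees — A:4, B:5, C:2, D:6, E:2, F:3, G:7, H:6, I:4, J:4, K:3, L:8, M:6.
The maximum is 8, attained only by L.

L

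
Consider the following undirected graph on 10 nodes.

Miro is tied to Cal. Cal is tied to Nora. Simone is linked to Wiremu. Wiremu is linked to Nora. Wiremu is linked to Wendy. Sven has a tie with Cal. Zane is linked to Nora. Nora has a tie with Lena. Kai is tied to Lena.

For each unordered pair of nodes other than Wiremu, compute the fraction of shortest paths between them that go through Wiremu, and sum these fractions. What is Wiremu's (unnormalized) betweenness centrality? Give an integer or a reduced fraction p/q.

15

Pairs whose geodesics pass through Wiremu — Wendy–Zane: 1; Wendy–Lena: 1; Wendy–Sven: 1; Wendy–Miro: 1; Wendy–Cal: 1; Wendy–Kai: 1; Wendy–Nora: 1; Wendy–Simone: 1; Zane–Simone: 1; Lena–Simone: 1; Sven–Simone: 1; Miro–Simone: 1; Cal–Simone: 1; Kai–Simone: 1 … (+1 more pairs).
All other pairs contribute 0.
Summing the contributions gives betweenness(Wiremu) = 15.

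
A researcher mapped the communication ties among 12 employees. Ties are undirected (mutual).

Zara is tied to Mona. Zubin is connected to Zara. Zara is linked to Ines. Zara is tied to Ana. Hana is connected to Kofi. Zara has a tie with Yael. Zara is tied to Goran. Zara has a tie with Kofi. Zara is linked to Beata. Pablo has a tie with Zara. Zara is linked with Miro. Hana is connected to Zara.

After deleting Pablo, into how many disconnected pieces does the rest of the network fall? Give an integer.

Pablo's neighbors (Zara) remain reachable from one another through other ties, so the rest of the network stays in one piece.

1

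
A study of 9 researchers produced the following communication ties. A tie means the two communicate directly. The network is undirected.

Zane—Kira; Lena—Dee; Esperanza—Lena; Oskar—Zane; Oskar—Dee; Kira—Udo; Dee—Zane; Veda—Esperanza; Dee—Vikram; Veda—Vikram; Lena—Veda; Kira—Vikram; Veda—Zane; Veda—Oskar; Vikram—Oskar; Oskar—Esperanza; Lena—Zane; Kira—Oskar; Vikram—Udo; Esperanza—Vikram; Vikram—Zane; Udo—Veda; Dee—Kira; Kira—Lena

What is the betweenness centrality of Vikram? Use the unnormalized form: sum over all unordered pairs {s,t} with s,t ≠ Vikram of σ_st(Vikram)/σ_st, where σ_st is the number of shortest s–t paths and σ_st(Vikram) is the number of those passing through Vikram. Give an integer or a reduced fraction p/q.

91/30

Pairs whose geodesics pass through Vikram — Udo–Zane: 1/3; Udo–Dee: 1/2; Udo–Oskar: 1/3; Udo–Esperanza: 1/2; Zane–Esperanza: 1/4; Dee–Veda: 1/4; Dee–Esperanza: 1/3; Veda–Kira: 1/5; Kira–Esperanza: 1/3.
All other pairs contribute 0.
Summing the contributions gives betweenness(Vikram) = 91/30.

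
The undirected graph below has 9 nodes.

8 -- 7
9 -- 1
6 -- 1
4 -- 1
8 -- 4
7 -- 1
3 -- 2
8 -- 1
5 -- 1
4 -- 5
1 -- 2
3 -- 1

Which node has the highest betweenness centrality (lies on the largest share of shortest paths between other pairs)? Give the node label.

1

Unnormalized betweenness of each node: 1:23, 2:0, 3:0, 4:1/2, 5:0, 6:0, 7:0, 8:1/2, 9:0.
1 has the largest value, 23, making it the main broker — the node through which the most shortest paths run.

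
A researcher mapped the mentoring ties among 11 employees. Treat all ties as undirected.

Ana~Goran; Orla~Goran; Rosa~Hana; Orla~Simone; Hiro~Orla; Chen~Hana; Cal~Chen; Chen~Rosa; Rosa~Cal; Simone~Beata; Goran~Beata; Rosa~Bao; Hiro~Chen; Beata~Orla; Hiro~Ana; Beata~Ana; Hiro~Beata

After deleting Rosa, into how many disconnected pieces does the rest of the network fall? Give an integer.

2

Without Rosa, the remaining ties split the others into: {Ana, Beata, Cal, Chen, Goran, Hana, Hiro, Orla, Simone}; {Bao}.
That's 2 separate components.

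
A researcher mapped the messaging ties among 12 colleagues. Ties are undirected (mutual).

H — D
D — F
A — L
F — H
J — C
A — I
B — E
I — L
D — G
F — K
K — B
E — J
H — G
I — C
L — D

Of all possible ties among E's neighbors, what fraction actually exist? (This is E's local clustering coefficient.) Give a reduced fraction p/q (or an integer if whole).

E's neighbors: B and J (k = 2).
Possible neighbor pairs: C(2,2) = 1. Edges among them: none → e = 0.
Clustering(E) = 0/1.

0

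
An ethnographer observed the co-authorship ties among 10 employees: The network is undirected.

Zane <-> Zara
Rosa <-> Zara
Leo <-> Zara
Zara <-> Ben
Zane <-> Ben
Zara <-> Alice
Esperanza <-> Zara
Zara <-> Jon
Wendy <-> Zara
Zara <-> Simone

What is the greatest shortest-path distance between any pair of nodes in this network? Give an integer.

Eccentricity of each node (its greatest distance to any other): Alice:2, Ben:2, Esperanza:2, Jon:2, Leo:2, Rosa:2, Simone:2, Wendy:2, Zane:2, Zara:1.
The maximum eccentricity is 2, realized for instance by the pair Alice–Wendy via Alice – Zara – Wendy. So the diameter is 2.

2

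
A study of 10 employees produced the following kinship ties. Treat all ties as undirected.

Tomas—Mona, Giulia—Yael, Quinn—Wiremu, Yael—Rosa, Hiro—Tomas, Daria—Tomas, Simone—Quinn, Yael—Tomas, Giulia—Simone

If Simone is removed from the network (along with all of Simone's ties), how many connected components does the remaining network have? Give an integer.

Without Simone, the remaining ties split the others into: {Quinn, Wiremu}; {Daria, Giulia, Hiro, Mona, Rosa, Tomas, Yael}.
That's 2 separate components.

2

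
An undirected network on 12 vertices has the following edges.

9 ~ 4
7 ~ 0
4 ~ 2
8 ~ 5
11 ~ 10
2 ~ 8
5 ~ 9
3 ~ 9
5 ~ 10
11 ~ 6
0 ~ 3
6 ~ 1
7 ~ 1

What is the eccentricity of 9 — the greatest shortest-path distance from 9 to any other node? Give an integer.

4

Distances from 9: 0:2, 1:4, 2:2, 3:1, 4:1, 5:1, 6:4, 7:3, 8:2, 10:2, 11:3.
The largest is 4 (to 6 and 1), so the eccentricity of 9 is 4.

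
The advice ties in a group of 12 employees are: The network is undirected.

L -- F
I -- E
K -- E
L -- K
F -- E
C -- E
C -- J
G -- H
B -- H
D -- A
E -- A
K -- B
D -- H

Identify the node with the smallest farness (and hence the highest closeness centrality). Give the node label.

E

Farness (sum of distances to all others) for each node — A:24, B:26, C:28, D:28, E:20, F:28, G:40, H:30, I:30, J:38, K:22, L:30.
The smallest farness is 20, for E, so E has the highest closeness.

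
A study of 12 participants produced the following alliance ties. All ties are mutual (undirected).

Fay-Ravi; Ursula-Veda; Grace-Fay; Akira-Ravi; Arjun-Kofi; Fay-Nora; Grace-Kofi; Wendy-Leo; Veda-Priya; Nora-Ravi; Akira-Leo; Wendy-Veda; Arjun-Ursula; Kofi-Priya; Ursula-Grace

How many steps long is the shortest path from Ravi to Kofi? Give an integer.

3

One shortest route is Ravi – Fay – Grace – Kofi, which uses 3 edges, and at distance 2 from Ravi we only reach {Grace, Leo}, which does not include Kofi. So d(Ravi,Kofi) = 3.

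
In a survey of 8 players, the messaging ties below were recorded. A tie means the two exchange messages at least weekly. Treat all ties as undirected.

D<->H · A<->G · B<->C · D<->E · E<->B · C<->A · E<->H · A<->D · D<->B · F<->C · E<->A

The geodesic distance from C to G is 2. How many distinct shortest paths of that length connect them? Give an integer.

1

The shortest distance is 2, and the only length-2 path is C–A–G. So there is exactly 1 shortest path.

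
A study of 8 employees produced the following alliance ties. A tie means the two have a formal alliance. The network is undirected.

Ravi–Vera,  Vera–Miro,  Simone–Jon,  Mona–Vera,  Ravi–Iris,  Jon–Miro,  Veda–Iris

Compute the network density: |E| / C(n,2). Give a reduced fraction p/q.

There are 7 edges and 8 nodes, so the maximum possible is C(8,2) = 28.
Density = 7/28 = 1/4.

1/4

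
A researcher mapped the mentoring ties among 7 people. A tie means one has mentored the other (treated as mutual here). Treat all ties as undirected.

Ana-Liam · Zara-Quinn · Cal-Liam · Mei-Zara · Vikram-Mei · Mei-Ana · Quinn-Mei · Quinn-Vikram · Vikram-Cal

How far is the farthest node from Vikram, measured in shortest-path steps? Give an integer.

2

Distances from Vikram: Ana:2, Cal:1, Liam:2, Mei:1, Quinn:1, Zara:2.
The largest is 2 (to Zara, Liam, and Ana), so the eccentricity of Vikram is 2.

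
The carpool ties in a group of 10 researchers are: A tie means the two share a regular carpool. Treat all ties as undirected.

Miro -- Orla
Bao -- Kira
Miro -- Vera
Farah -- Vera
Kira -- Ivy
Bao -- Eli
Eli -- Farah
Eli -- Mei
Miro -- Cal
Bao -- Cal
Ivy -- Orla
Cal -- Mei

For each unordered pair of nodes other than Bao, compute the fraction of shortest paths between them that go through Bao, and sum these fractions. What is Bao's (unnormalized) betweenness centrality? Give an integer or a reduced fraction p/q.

Pairs whose geodesics pass through Bao — Kira–Cal: 1; Kira–Mei: 2/2; Kira–Eli: 1; Kira–Farah: 1; Kira–Vera: 2/3; Kira–Miro: 1/2; Cal–Eli: 1/2; Cal–Farah: 1/3; Cal–Ivy: 1/2; Mei–Ivy: 2/3; Eli–Miro: 1/3; Eli–Orla: 2/4; Eli–Ivy: 1; Farah–Ivy: 1/2.
All other pairs contribute 0.
Summing the contributions gives betweenness(Bao) = 19/2.

19/2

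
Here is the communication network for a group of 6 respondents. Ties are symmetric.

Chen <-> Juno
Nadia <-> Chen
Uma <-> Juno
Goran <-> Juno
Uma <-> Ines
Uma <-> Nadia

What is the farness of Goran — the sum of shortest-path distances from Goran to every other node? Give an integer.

Distances from Goran: Chen:2, Ines:3, Juno:1, Nadia:3, Uma:2.
Sum = 2 + 3 + 1 + 3 + 2 = 11.

11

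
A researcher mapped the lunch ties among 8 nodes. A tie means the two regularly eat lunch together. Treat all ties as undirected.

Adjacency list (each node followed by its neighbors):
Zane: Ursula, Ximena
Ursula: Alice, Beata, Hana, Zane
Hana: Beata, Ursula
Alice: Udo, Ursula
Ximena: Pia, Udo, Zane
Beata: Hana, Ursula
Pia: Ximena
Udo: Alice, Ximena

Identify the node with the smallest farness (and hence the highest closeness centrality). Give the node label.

Farness (sum of distances to all others) for each node — Alice:13, Beata:16, Hana:16, Pia:19, Udo:14, Ursula:11, Ximena:13, Zane:12.
The smallest farness is 11, for Ursula, so Ursula has the highest closeness.

Ursula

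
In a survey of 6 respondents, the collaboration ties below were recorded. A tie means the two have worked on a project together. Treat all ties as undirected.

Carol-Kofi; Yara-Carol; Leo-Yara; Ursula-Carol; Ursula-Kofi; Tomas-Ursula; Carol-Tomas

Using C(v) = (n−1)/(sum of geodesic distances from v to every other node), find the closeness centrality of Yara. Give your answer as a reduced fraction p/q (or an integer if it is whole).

Distances from Yara: Carol:1, Kofi:2, Leo:1, Tomas:2, Ursula:2. Sum = 8.
n = 6, so closeness = 5/8.

5/8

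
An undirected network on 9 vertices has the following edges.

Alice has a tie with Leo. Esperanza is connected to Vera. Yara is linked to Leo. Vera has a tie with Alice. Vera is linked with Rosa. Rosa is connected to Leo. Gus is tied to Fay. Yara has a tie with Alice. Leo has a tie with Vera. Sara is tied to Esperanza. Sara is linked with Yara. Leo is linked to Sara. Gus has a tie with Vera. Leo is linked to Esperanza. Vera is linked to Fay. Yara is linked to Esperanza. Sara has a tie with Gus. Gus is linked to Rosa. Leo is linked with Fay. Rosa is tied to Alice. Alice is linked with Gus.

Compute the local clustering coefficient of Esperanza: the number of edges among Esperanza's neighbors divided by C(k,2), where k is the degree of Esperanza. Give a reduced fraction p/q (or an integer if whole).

Esperanza's neighbors: Leo, Sara, Vera, and Yara (k = 4).
Possible neighbor pairs: C(4,2) = 6. Edges among them: Leo–Sara, Leo–Vera, Leo–Yara, Sara–Yara → e = 4.
Clustering(Esperanza) = 4/6 = 2/3.

2/3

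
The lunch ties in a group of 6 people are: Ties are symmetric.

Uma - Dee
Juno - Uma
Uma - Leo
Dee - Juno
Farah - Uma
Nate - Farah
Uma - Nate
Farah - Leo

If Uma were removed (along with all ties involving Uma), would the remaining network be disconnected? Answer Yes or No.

Removing Uma leaves {Dee and Juno} with no path to {Farah, Leo, and Nate}, so the network splits into 2 components. Uma is a cut vertex.

Yes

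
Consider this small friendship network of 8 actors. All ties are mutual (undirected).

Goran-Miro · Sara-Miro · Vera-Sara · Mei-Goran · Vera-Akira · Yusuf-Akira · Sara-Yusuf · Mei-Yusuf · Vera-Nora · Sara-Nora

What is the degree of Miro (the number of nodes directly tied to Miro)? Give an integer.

Miro is directly tied to Goran and Sara. That is 2 neighbors, so the degree of Miro is 2.

2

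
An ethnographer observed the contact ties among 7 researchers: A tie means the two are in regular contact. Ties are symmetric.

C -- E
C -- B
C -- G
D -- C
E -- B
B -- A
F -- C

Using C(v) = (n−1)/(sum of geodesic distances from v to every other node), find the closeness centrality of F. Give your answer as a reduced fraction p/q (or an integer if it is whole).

Distances from F: A:3, B:2, C:1, D:2, E:2, G:2. Sum = 12.
n = 7, so closeness = 6/12 = 1/2.

1/2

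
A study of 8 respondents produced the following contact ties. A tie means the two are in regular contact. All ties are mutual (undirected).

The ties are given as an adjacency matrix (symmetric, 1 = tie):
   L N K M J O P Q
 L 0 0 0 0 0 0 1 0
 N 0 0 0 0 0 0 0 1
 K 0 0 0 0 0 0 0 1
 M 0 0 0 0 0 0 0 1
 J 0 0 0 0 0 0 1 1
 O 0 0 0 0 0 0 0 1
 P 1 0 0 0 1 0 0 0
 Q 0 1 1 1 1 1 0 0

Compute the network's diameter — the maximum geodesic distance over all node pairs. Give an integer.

4

Eccentricity of each node (its greatest distance to any other): J:2, K:4, L:4, M:4, N:4, O:4, P:3, Q:3.
The maximum eccentricity is 4, realized for instance by the pair L–N via L – P – J – Q – N. So the diameter is 4.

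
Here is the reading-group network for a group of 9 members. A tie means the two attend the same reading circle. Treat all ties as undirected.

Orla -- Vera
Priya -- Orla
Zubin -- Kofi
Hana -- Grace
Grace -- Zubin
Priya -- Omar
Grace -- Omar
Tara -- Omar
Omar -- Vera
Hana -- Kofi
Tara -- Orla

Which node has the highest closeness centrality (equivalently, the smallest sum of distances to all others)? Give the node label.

Farness (sum of distances to all others) for each node — Grace:14, Hana:19, Kofi:24, Omar:13, Orla:21, Priya:18, Tara:18, Vera:18, Zubin:19.
The smallest farness is 13, for Omar, so Omar has the highest closeness.

Omar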